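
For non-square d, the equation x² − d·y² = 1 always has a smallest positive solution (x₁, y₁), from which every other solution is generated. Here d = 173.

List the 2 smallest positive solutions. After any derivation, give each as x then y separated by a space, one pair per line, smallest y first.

2499849 190060
12498490045601 950242601880

[13; 6,1,1,6,26] for √173; ℓ=5 ⇒ convergent index 9
i=0: a=13 ⇒ p=13, q=1
i=1: a=6 ⇒ p=79, q=6
i=2: a=1 ⇒ p=92, q=7
i=3: a=1 ⇒ p=171, q=13
i=4: a=6 ⇒ p=1118, q=85
i=5: a=26 ⇒ p=29239, q=2223
i=6: a=6 ⇒ p=176552, q=13423
i=7: a=1 ⇒ p=205791, q=15646
i=8: a=1 ⇒ p=382343, q=29069
i=9: a=6 ⇒ p=2499849, q=190060
→ (2499849, 190060).  Check: 2499849²=6249245022801, 173·190060²=6249245022800, difference 1.
k=2:  x_2 = 2499849·2499849+173·190060·190060 = 12498490045601,  y_2 = 2499849·190060+190060·2499849 = 950242601880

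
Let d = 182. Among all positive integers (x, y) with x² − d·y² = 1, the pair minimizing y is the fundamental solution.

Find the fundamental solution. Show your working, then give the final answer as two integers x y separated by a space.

27 2

√182 → a₀=13, period (2,26); ℓ=2 even so k=1
a_0=13:  p_0=13·1+0=13,  q_0=13·0+1=1
a_1=2:  p_1=2·13+1=27,  q_1=2·1+0=2
→ (27, 2).  Check: 27²=729, 182·2²=728, difference 1.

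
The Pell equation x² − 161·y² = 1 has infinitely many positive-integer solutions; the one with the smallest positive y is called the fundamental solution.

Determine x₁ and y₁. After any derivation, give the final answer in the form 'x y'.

11775 928

[12; 1,2,4,1,2,1,4,2,1,24] for √161; ℓ=10 ⇒ convergent index 9
i=0: a=12 ⇒ p=12, q=1
i=1: a=1 ⇒ p=13, q=1
i=2: a=2 ⇒ p=38, q=3
…
i=4: a=1 ⇒ p=203, q=16
i=5: a=2 ⇒ p=571, q=45
i=6: a=1 ⇒ p=774, q=61
i=7: a=4 ⇒ p=3667, q=289
i=8: a=2 ⇒ p=8108, q=639
i=9: a=1 ⇒ p=11775, q=928
(x₁, y₁) = (11775, 928);  11775² − 161·928² = 1 ✓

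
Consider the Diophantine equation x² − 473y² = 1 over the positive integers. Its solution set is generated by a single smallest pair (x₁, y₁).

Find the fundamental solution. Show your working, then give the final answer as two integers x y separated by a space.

87 4

√473 = [21; 1,2,1,42, …], period ℓ=4 (even) → k=3
i=0: a=21 ⇒ p=21, q=1
…
i=2: a=2 ⇒ p=65, q=3
i=3: a=1 ⇒ p=87, q=4
(x₁, y₁) = (87, 4);  87² − 473·4² = 1 ✓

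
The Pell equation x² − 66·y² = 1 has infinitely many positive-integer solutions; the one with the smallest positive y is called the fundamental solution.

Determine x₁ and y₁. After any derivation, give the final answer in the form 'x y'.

65 8

√66 → a₀=8, period (8,16); ℓ=2 even so k=1
k=0  a_k=8  p_k/q_k = 8/1
k=1  a_k=8  p_k/q_k = 65/8
→ (65, 8).  Check: 65²=4225, 66·8²=4224, difference 1.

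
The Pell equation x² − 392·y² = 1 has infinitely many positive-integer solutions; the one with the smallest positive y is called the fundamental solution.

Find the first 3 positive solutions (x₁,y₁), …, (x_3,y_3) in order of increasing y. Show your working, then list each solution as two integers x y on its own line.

99 5
19601 990
3880899 196015

√392 = [19; 1,3,1,38, …], period ℓ=4 (even) → k=3
k=0  a_k=19  p_k/q_k = 19/1
…
k=2  a_k=3  p_k/q_k = 79/4
k=3  a_k=1  p_k/q_k = 99/5
(x₁, y₁) = (99, 5);  99² − 392·5² = 1 ✓
(99+5√392)^2 = 19601 + 990√392
(99+5√392)^3 = 3880899 + 196015√392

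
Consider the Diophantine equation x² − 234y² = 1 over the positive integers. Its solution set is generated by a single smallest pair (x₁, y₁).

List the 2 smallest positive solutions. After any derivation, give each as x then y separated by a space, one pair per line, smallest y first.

d=234: √d = [15; 3,2,1,2,1,2,3,30] (ℓ=8, even), read p_7/q_7
k=0  a_k=15  p_k/q_k = 15/1
…
k=6  a_k=2  p_k/q_k = 1545/101
k=7  a_k=3  p_k/q_k = 5201/340
fundamental: x₁=5201, y₁=340  (since 27050401 − 234·115600 = 1)
n=2: (5201,340)∘(5201,340) = (5201·5201+234·340·340, 5201·340+340·5201) = (54100801,3536680)

5201 340
54100801 3536680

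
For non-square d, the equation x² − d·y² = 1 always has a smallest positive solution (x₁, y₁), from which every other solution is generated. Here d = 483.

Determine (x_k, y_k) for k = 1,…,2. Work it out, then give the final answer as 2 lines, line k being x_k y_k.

22 1
967 44

[21; 1,42] for √483; ℓ=2 ⇒ convergent index 1
a_0=21:  p_0=21·1+0=21,  q_0=21·0+1=1
a_1=1:  p_1=1·21+1=22,  q_1=1·1+0=1
→ (22, 1).  Check: 22²=484, 483·1²=483, difference 1.
n=2: (22,1)∘(22,1) = (22·22+483·1·1, 22·1+1·22) = (967,44)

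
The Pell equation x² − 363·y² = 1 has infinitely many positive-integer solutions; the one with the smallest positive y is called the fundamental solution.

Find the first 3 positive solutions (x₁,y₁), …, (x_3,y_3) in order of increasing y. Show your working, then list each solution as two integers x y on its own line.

362 19
262087 13756
189750626 9959325

[19; 19,38] for √363; ℓ=2 ⇒ convergent index 1
step 0: (19, 1)  from 19·(1,0) + (0,1)
step 1: (362, 19)  from 19·(19,1) + (1,0)
fundamental: x₁=362, y₁=19  (since 131044 − 363·361 = 1)
(x_2, y_2) = (362·362 + 363·19·19, 362·19 + 19·362) = (262087, 13756)
(x_3, y_3) = (362·262087 + 363·19·13756, 362·13756 + 19·262087) = (189750626, 9959325)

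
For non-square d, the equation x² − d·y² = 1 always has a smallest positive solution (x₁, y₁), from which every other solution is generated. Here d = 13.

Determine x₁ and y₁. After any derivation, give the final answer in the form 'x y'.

[3; 1,1,1,1,6] for √13; ℓ=5 ⇒ convergent index 9
a_0=3:  p_0=3·1+0=3,  q_0=3·0+1=1
a_1=1:  p_1=1·3+1=4,  q_1=1·1+0=1
a_2=1:  p_2=1·4+3=7,  q_2=1·1+1=2
…
a_6=1:  p_6=1·119+18=137,  q_6=1·33+5=38
…
a_8=1:  p_8=1·256+137=393,  q_8=1·71+38=109
a_9=1:  p_9=1·393+256=649,  q_9=1·109+71=180
(x₁, y₁) = (649, 180);  649² − 13·180² = 1 ✓

649 180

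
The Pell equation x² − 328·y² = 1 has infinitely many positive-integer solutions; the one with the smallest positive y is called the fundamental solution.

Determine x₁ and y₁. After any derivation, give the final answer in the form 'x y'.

[18; 9,36] for √328; ℓ=2 ⇒ convergent index 1
a_0=18:  p_0=18·1+0=18,  q_0=18·0+1=1
a_1=9:  p_1=9·18+1=163,  q_1=9·1+0=9
(x₁, y₁) = (163, 9);  163² − 328·9² = 1 ✓

163 9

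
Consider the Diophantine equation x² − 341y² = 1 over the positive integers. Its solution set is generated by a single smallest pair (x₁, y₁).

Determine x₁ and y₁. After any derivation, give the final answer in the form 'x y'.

d=341: √d = [18; 2,6,1,8,2,…,6,2,36] (ℓ=14, even), read p_13/q_13
a_0=18:  p_0=18·1+0=18,  q_0=18·0+1=1
…
a_2=6:  p_2=6·37+18=240,  q_2=6·2+1=13
a_3=1:  p_3=1·240+37=277,  q_3=1·13+2=15
…
a_6=1:  p_6=1·5189+2456=7645,  q_6=1·281+133=414
a_7=2:  p_7=2·7645+5189=20479,  q_7=2·414+281=1109
a_8=1:  p_8=1·20479+7645=28124,  q_8=1·1109+414=1523
a_9=2:  p_9=2·28124+20479=76727,  q_9=2·1523+1109=4155
…
a_11=1:  p_11=1·641940+76727=718667,  q_11=1·34763+4155=38918
a_12=6:  p_12=6·718667+641940=4953942,  q_12=6·38918+34763=268271
a_13=2:  p_13=2·4953942+718667=10626551,  q_13=2·268271+38918=575460
→ (10626551, 575460).  Check: 10626551²=112923586155601, 341·575460²=112923586155600, difference 1.

10626551 575460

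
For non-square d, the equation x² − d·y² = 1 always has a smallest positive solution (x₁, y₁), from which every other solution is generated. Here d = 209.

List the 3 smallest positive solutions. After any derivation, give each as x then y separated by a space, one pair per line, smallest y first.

√209 → a₀=14, period (2,5,3,2,3,5,2,28); ℓ=8 even so k=7
i=0: a=14 ⇒ p=14, q=1
…
i=2: a=5 ⇒ p=159, q=11
…
i=4: a=2 ⇒ p=1171, q=81
i=5: a=3 ⇒ p=4019, q=278
i=6: a=5 ⇒ p=21266, q=1471
i=7: a=2 ⇒ p=46551, q=3220
→ (46551, 3220).  Check: 46551²=2166995601, 209·3220²=2166995600, difference 1.
k=2:  x_2 = 46551·46551+209·3220·3220 = 4333991201,  y_2 = 46551·3220+3220·46551 = 299788440
k=3:  x_3 = 46551·4333991201+209·3220·299788440 = 403503248748951,  y_3 = 46551·299788440+3220·4333991201 = 27910903337660

46551 3220
4333991201 299788440
403503248748951 27910903337660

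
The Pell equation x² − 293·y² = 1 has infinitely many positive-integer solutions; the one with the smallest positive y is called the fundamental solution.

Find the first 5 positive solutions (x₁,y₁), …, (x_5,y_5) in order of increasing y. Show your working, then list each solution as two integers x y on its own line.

[17; 8,1,1,8,34] for √293; ℓ=5 ⇒ convergent index 9
a_0=17:  p_0=17·1+0=17,  q_0=17·0+1=1
a_1=8:  p_1=8·17+1=137,  q_1=8·1+0=8
a_2=1:  p_2=1·137+17=154,  q_2=1·8+1=9
…
a_4=8:  p_4=8·291+154=2482,  q_4=8·17+9=145
a_5=34:  p_5=34·2482+291=84679,  q_5=34·145+17=4947
a_6=8:  p_6=8·84679+2482=679914,  q_6=8·4947+145=39721
…
a_8=1:  p_8=1·764593+679914=1444507,  q_8=1·44668+39721=84389
a_9=8:  p_9=8·1444507+764593=12320649,  q_9=8·84389+44668=719780
(x₁, y₁) = (12320649, 719780);  12320649² − 293·719780² = 1 ✓
(12320649+719780√293)^2 = 303596783562401 + 17736313474440√293
(12320649+719780√293)^3 = 7481018815602612315849 + 437045785745090703340√293
(12320649+719780√293)^4 = 184342013978870716056521769601 + 10769375446188914321717060880√293
(12320649+719780√293)^5 = 4542426500373511536803322165613266249 + 265371389643423565052112223737518900√293

12320649 719780
303596783562401 17736313474440
7481018815602612315849 437045785745090703340
184342013978870716056521769601 10769375446188914321717060880
4542426500373511536803322165613266249 265371389643423565052112223737518900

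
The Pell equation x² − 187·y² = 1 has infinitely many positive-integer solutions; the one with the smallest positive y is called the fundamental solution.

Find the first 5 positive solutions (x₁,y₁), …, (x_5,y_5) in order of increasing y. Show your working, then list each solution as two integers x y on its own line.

√187 = [13; 1,2,13,2,1,26, …], period ℓ=6 (even) → k=5
a_0=13:  p_0=13·1+0=13,  q_0=13·0+1=1
a_1=1:  p_1=1·13+1=14,  q_1=1·1+0=1
a_2=2:  p_2=2·14+13=41,  q_2=2·1+1=3
a_3=13:  p_3=13·41+14=547,  q_3=13·3+1=40
a_4=2:  p_4=2·547+41=1135,  q_4=2·40+3=83
a_5=1:  p_5=1·1135+547=1682,  q_5=1·83+40=123
(x₁, y₁) = (1682, 123);  1682² − 187·123² = 1 ✓
n=2: (1682,123)∘(1682,123) = (1682·1682+187·123·123, 1682·123+123·1682) = (5658247,413772)
n=3: (5658247,413772)∘(1682,123) = (1682·5658247+187·123·413772, 1682·413772+123·5658247) = (19034341226,1391928885)
n=4: (19034341226,1391928885)∘(1682,123) = (1682·19034341226+187·123·1391928885, 1682·1391928885+123·19034341226) = (64031518226017,4682448355368)
n=5: (64031518226017,4682448355368)∘(1682,123) = (1682·64031518226017+187·123·4682448355368, 1682·4682448355368+123·64031518226017) = (215402008277979962,15751754875529067)

1682 123
5658247 413772
19034341226 1391928885
64031518226017 4682448355368
215402008277979962 15751754875529067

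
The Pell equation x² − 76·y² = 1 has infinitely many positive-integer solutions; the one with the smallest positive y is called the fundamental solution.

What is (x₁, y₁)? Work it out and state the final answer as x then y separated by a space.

57799 6630

d=76: √d = [8; 1,2,1,1,5,4,5,1,1,2,1,16] (ℓ=12, even), read p_11/q_11
step 0: (8, 1)  from 8·(1,0) + (0,1)
…
step 6: (1421, 163)  from 4·(340,39) + (61,7)
…
step 8: (8866, 1017)  from 1·(7445,854) + (1421,163)
…
step 10: (41488, 4759)  from 2·(16311,1871) + (8866,1017)
step 11: (57799, 6630)  from 1·(41488,4759) + (16311,1871)
fundamental: x₁=57799, y₁=6630  (since 3340724401 − 76·43956900 = 1)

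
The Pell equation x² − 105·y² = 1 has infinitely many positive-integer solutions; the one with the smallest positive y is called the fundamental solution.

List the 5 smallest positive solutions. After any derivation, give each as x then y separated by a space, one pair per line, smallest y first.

√105 → a₀=10, period (4,20); ℓ=2 even so k=1
step 0: (10, 1)  from 10·(1,0) + (0,1)
step 1: (41, 4)  from 4·(10,1) + (1,0)
(x₁, y₁) = (41, 4);  41² − 105·4² = 1 ✓
n=2: (41,4)∘(41,4) = (41·41+105·4·4, 41·4+4·41) = (3361,328)
n=3: (3361,328)∘(41,4) = (41·3361+105·4·328, 41·328+4·3361) = (275561,26892)
n=4: (275561,26892)∘(41,4) = (41·275561+105·4·26892, 41·26892+4·275561) = (22592641,2204816)
n=5: (22592641,2204816)∘(41,4) = (41·22592641+105·4·2204816, 41·2204816+4·22592641) = (1852321001,180768020)

41 4
3361 328
275561 26892
22592641 2204816
1852321001 180768020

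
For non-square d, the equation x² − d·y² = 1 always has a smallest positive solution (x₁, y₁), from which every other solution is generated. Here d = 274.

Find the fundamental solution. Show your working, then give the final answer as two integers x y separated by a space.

3959299 239190

d=274: √d = [16; 1,1,4,4,1,1,32] (ℓ=7, odd), read p_13/q_13
a_0=16:  p_0=16·1+0=16,  q_0=16·0+1=1
…
a_2=1:  p_2=1·17+16=33,  q_2=1·1+1=2
a_3=4:  p_3=4·33+17=149,  q_3=4·2+1=9
a_4=4:  p_4=4·149+33=629,  q_4=4·9+2=38
a_5=1:  p_5=1·629+149=778,  q_5=1·38+9=47
…
a_8=1:  p_8=1·45802+1407=47209,  q_8=1·2767+85=2852
…
a_12=1:  p_12=1·1770023+419253=2189276,  q_12=1·106931+25328=132259
a_13=1:  p_13=1·2189276+1770023=3959299,  q_13=1·132259+106931=239190
→ (3959299, 239190).  Check: 3959299²=15676048571401, 274·239190²=15676048571400, difference 1.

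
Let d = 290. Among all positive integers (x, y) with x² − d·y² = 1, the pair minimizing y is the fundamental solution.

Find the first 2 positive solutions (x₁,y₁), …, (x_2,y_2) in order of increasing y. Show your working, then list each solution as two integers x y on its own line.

579 34
670481 39372

√290 = [17; 34, …], period ℓ=1 (odd) → k=1
i=0: a=17 ⇒ p=17, q=1
i=1: a=34 ⇒ p=579, q=34
fundamental: x₁=579, y₁=34  (since 335241 − 290·1156 = 1)
k=2:  x_2 = 579·579+290·34·34 = 670481,  y_2 = 579·34+34·579 = 39372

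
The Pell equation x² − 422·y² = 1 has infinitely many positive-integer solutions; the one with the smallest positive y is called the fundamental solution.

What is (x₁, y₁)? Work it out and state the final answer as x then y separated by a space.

√422 → a₀=20, period (1,1,5,2,1,…,1,1,40); ℓ=14 even so k=13
step 0: (20, 1)  from 20·(1,0) + (0,1)
…
step 4: (493, 24)  from 2·(226,11) + (41,2)
…
step 6: (2650, 129)  from 3·(719,35) + (493,24)
step 7: (53719, 2615)  from 20·(2650,129) + (719,35)
step 8: (163807, 7974)  from 3·(53719,2615) + (2650,129)
step 9: (217526, 10589)  from 1·(163807,7974) + (53719,2615)
step 10: (598859, 29152)  from 2·(217526,10589) + (163807,7974)
step 11: (3211821, 156349)  from 5·(598859,29152) + (217526,10589)
step 12: (3810680, 185501)  from 1·(3211821,156349) + (598859,29152)
step 13: (7022501, 341850)  from 1·(3810680,185501) + (3211821,156349)
→ (7022501, 341850).  Check: 7022501²=49315520295001, 422·341850²=49315520295000, difference 1.

7022501 341850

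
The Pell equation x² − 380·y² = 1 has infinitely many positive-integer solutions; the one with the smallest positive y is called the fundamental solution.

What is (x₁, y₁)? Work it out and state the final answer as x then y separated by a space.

d=380: √d = [19; 2,38] (ℓ=2, even), read p_1/q_1
i=0: a=19 ⇒ p=19, q=1
i=1: a=2 ⇒ p=39, q=2
fundamental: x₁=39, y₁=2  (since 1521 − 380·4 = 1)

39 2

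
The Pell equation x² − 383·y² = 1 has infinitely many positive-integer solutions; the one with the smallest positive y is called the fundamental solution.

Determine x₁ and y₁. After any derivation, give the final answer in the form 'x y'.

18768 959

√383 = [19; 1,1,3,19,3,1,1,38, …], period ℓ=8 (even) → k=7
k=0  a_k=19  p_k/q_k = 19/1
…
k=2  a_k=1  p_k/q_k = 39/2
k=3  a_k=3  p_k/q_k = 137/7
…
k=6  a_k=1  p_k/q_k = 10705/547
k=7  a_k=1  p_k/q_k = 18768/959
(x₁, y₁) = (18768, 959);  18768² − 383·959² = 1 ✓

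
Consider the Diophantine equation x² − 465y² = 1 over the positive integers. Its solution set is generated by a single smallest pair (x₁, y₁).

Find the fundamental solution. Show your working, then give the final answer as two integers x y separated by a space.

15871 736

√465 = [21; 1,1,3,2,2,2,3,1,1,42, …], period ℓ=10 (even) → k=9
step 0: (21, 1)  from 21·(1,0) + (0,1)
step 1: (22, 1)  from 1·(21,1) + (1,0)
step 2: (43, 2)  from 1·(22,1) + (21,1)
…
step 4: (345, 16)  from 2·(151,7) + (43,2)
…
step 6: (2027, 94)  from 2·(841,39) + (345,16)
…
step 8: (8949, 415)  from 1·(6922,321) + (2027,94)
step 9: (15871, 736)  from 1·(8949,415) + (6922,321)
fundamental: x₁=15871, y₁=736  (since 251888641 − 465·541696 = 1)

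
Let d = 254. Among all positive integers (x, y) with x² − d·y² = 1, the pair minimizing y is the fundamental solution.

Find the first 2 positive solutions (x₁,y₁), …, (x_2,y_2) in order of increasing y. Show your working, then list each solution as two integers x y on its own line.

255 16
130049 8160

d=254: √d = [15; 1,14,1,30] (ℓ=4, even), read p_3/q_3
step 0: (15, 1)  from 15·(1,0) + (0,1)
step 1: (16, 1)  from 1·(15,1) + (1,0)
step 2: (239, 15)  from 14·(16,1) + (15,1)
step 3: (255, 16)  from 1·(239,15) + (16,1)
fundamental: x₁=255, y₁=16  (since 65025 − 254·256 = 1)
(x_2, y_2) = (255·255 + 254·16·16, 255·16 + 16·255) = (130049, 8160)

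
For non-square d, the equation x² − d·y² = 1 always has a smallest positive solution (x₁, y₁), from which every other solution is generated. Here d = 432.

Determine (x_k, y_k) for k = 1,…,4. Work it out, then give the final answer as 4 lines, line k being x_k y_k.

√432 → a₀=20, period (1,3,1,1,1,3,1,40); ℓ=8 even so k=7
k=0  a_k=20  p_k/q_k = 20/1
k=1  a_k=1  p_k/q_k = 21/1
k=2  a_k=3  p_k/q_k = 83/4
…
k=6  a_k=3  p_k/q_k = 1060/51
k=7  a_k=1  p_k/q_k = 1351/65
fundamental: x₁=1351, y₁=65  (since 1825201 − 432·4225 = 1)
n=2: (1351,65)∘(1351,65) = (1351·1351+432·65·65, 1351·65+65·1351) = (3650401,175630)
n=3: (3650401,175630)∘(1351,65) = (1351·3650401+432·65·175630, 1351·175630+65·3650401) = (9863382151,474552195)
n=4: (9863382151,474552195)∘(1351,65) = (1351·9863382151+432·65·474552195, 1351·474552195+65·9863382151) = (26650854921601,1282239855260)

1351 65
3650401 175630
9863382151 474552195
26650854921601 1282239855260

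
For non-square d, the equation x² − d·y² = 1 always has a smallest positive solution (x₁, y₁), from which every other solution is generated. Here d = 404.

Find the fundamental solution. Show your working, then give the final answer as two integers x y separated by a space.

√404 → a₀=20, period (10,40); ℓ=2 even so k=1
k=0  a_k=20  p_k/q_k = 20/1
k=1  a_k=10  p_k/q_k = 201/10
→ (201, 10).  Check: 201²=40401, 404·10²=40400, difference 1.

201 10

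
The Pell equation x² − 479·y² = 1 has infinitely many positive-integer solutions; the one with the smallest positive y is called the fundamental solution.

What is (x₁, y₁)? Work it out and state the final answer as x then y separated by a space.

√479 → a₀=21, period (1,7,1,3,2,21,2,3,1,7,1,42); ℓ=12 even so k=11
k=0  a_k=21  p_k/q_k = 21/1
…
k=2  a_k=7  p_k/q_k = 175/8
…
k=6  a_k=21  p_k/q_k = 37075/1694
…
k=8  a_k=3  p_k/q_k = 264712/12095
…
k=10  a_k=7  p_k/q_k = 2648849/121029
k=11  a_k=1  p_k/q_k = 2989440/136591
fundamental: x₁=2989440, y₁=136591  (since 8936751513600 − 479·18657101281 = 1)

2989440 136591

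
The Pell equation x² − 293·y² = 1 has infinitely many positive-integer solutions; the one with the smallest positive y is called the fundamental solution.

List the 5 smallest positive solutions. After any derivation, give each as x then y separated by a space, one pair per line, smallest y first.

12320649 719780
303596783562401 17736313474440
7481018815602612315849 437045785745090703340
184342013978870716056521769601 10769375446188914321717060880
4542426500373511536803322165613266249 265371389643423565052112223737518900

d=293: √d = [17; 8,1,1,8,34] (ℓ=5, odd), read p_9/q_9
step 0: (17, 1)  from 17·(1,0) + (0,1)
step 1: (137, 8)  from 8·(17,1) + (1,0)
…
step 5: (84679, 4947)  from 34·(2482,145) + (291,17)
…
step 7: (764593, 44668)  from 1·(679914,39721) + (84679,4947)
step 8: (1444507, 84389)  from 1·(764593,44668) + (679914,39721)
step 9: (12320649, 719780)  from 8·(1444507,84389) + (764593,44668)
fundamental: x₁=12320649, y₁=719780  (since 151798391781201 − 293·518083248400 = 1)
(12320649+719780√293)^2 = 303596783562401 + 17736313474440√293
(12320649+719780√293)^3 = 7481018815602612315849 + 437045785745090703340√293
(12320649+719780√293)^4 = 184342013978870716056521769601 + 10769375446188914321717060880√293
(12320649+719780√293)^5 = 4542426500373511536803322165613266249 + 265371389643423565052112223737518900√293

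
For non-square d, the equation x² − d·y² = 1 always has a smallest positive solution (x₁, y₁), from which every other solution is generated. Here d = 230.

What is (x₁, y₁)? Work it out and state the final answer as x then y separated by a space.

√230 = [15; 6,30, …], period ℓ=2 (even) → k=1
a_0=15:  p_0=15·1+0=15,  q_0=15·0+1=1
a_1=6:  p_1=6·15+1=91,  q_1=6·1+0=6
→ (91, 6).  Check: 91²=8281, 230·6²=8280, difference 1.

91 6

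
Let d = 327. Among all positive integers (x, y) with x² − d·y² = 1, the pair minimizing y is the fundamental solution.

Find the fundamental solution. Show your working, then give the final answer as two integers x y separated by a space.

[18; 12,36] for √327; ℓ=2 ⇒ convergent index 1
step 0: (18, 1)  from 18·(1,0) + (0,1)
step 1: (217, 12)  from 12·(18,1) + (1,0)
fundamental: x₁=217, y₁=12  (since 47089 − 327·144 = 1)

217 12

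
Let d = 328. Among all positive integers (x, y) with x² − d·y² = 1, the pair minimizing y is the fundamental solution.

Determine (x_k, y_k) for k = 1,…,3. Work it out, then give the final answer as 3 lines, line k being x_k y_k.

[18; 9,36] for √328; ℓ=2 ⇒ convergent index 1
step 0: (18, 1)  from 18·(1,0) + (0,1)
step 1: (163, 9)  from 9·(18,1) + (1,0)
(x₁, y₁) = (163, 9);  163² − 328·9² = 1 ✓
(x_2, y_2) = (163·163 + 328·9·9, 163·9 + 9·163) = (53137, 2934)
(x_3, y_3) = (163·53137 + 328·9·2934, 163·2934 + 9·53137) = (17322499, 956475)

163 9
53137 2934
17322499 956475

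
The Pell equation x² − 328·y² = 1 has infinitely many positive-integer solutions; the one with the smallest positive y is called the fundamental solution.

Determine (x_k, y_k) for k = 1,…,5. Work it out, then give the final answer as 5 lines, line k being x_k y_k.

√328 → a₀=18, period (9,36); ℓ=2 even so k=1
i=0: a=18 ⇒ p=18, q=1
i=1: a=9 ⇒ p=163, q=9
→ (163, 9).  Check: 163²=26569, 328·9²=26568, difference 1.
k=2:  x_2 = 163·163+328·9·9 = 53137,  y_2 = 163·9+9·163 = 2934
k=3:  x_3 = 163·53137+328·9·2934 = 17322499,  y_3 = 163·2934+9·53137 = 956475
k=4:  x_4 = 163·17322499+328·9·956475 = 5647081537,  y_4 = 163·956475+9·17322499 = 311807916
k=5:  x_5 = 163·5647081537+328·9·311807916 = 1840931258563,  y_5 = 163·311807916+9·5647081537 = 101648424141

163 9
53137 2934
17322499 956475
5647081537 311807916
1840931258563 101648424141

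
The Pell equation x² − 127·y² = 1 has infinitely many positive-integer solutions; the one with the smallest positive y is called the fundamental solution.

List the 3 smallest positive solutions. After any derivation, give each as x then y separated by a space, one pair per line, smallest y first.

d=127: √d = [11; 3,1,2,2,7,11,7,2,2,1,3,22] (ℓ=12, even), read p_11/q_11
step 0: (11, 1)  from 11·(1,0) + (0,1)
…
step 2: (45, 4)  from 1·(34,3) + (11,1)
step 3: (124, 11)  from 2·(45,4) + (34,3)
…
step 5: (2175, 193)  from 7·(293,26) + (124,11)
…
step 7: (171701, 15236)  from 7·(24218,2149) + (2175,193)
step 8: (367620, 32621)  from 2·(171701,15236) + (24218,2149)
step 9: (906941, 80478)  from 2·(367620,32621) + (171701,15236)
step 10: (1274561, 113099)  from 1·(906941,80478) + (367620,32621)
step 11: (4730624, 419775)  from 3·(1274561,113099) + (906941,80478)
fundamental: x₁=4730624, y₁=419775  (since 22378803429376 − 127·176211050625 = 1)
n=2: (4730624,419775)∘(4730624,419775) = (4730624·4730624+127·419775·419775, 4730624·419775+419775·4730624) = (44757606858751,3971595379200)
n=3: (44757606858751,3971595379200)∘(4730624,419775) = (4730624·44757606858751+127·419775·3971595379200, 4730624·3971595379200+419775·44757606858751) = (423462818377139450624,37576248838264821825)

4730624 419775
44757606858751 3971595379200
423462818377139450624 37576248838264821825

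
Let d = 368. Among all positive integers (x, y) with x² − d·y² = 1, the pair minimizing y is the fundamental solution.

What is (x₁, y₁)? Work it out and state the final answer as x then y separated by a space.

d=368: √d = [19; 5,2,5,38] (ℓ=4, even), read p_3/q_3
i=0: a=19 ⇒ p=19, q=1
i=1: a=5 ⇒ p=96, q=5
i=2: a=2 ⇒ p=211, q=11
i=3: a=5 ⇒ p=1151, q=60
(x₁, y₁) = (1151, 60);  1151² − 368·60² = 1 ✓

1151 60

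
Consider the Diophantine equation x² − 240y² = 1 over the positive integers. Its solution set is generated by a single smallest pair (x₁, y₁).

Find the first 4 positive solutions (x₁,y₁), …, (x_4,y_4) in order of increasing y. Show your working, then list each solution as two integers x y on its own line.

31 2
1921 124
119071 7686
7380481 476408

[15; 2,30] for √240; ℓ=2 ⇒ convergent index 1
i=0: a=15 ⇒ p=15, q=1
i=1: a=2 ⇒ p=31, q=2
(x₁, y₁) = (31, 2);  31² − 240·2² = 1 ✓
k=2:  x_2 = 31·31+240·2·2 = 1921,  y_2 = 31·2+2·31 = 124
k=3:  x_3 = 31·1921+240·2·124 = 119071,  y_3 = 31·124+2·1921 = 7686
k=4:  x_4 = 31·119071+240·2·7686 = 7380481,  y_4 = 31·7686+2·119071 = 476408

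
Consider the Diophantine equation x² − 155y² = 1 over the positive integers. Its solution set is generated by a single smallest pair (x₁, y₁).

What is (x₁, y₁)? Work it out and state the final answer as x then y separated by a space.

249 20

√155 → a₀=12, period (2,4,2,24); ℓ=4 even so k=3
a_0=12:  p_0=12·1+0=12,  q_0=12·0+1=1
…
a_2=4:  p_2=4·25+12=112,  q_2=4·2+1=9
a_3=2:  p_3=2·112+25=249,  q_3=2·9+2=20
fundamental: x₁=249, y₁=20  (since 62001 − 155·400 = 1)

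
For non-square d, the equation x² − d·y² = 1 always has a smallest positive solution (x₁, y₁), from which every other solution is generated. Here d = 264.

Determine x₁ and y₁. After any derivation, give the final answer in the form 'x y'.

√264 = [16; 4,32, …], period ℓ=2 (even) → k=1
step 0: (16, 1)  from 16·(1,0) + (0,1)
step 1: (65, 4)  from 4·(16,1) + (1,0)
fundamental: x₁=65, y₁=4  (since 4225 − 264·16 = 1)

65 4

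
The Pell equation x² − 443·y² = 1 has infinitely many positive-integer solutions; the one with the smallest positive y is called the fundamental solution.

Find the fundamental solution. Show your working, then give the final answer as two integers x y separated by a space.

442 21

d=443: √d = [21; 21,42] (ℓ=2, even), read p_1/q_1
a_0=21:  p_0=21·1+0=21,  q_0=21·0+1=1
a_1=21:  p_1=21·21+1=442,  q_1=21·1+0=21
(x₁, y₁) = (442, 21);  442² − 443·21² = 1 ✓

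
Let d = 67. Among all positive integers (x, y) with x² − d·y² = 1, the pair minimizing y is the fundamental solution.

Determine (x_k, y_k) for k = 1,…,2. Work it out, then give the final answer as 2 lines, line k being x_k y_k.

48842 5967
4771081927 582880428

√67 = [8; 5,2,1,1,7,1,1,2,5,16, …], period ℓ=10 (even) → k=9
i=0: a=8 ⇒ p=8, q=1
…
i=4: a=1 ⇒ p=221, q=27
…
i=8: a=2 ⇒ p=9053, q=1106
i=9: a=5 ⇒ p=48842, q=5967
→ (48842, 5967).  Check: 48842²=2385540964, 67·5967²=2385540963, difference 1.
(x_2, y_2) = (48842·48842 + 67·5967·5967, 48842·5967 + 5967·48842) = (4771081927, 582880428)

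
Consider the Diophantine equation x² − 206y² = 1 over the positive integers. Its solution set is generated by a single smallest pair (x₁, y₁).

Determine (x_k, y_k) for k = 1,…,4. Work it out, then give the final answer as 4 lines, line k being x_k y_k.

59535 4148
7088832449 493902360
844067279642895 58808954001052
100503090979990675201 7002382152411359280

d=206: √d = [14; 2,1,5,14,5,1,2,28] (ℓ=8, even), read p_7/q_7
i=0: a=14 ⇒ p=14, q=1
i=1: a=2 ⇒ p=29, q=2
i=2: a=1 ⇒ p=43, q=3
i=3: a=5 ⇒ p=244, q=17
i=4: a=14 ⇒ p=3459, q=241
i=5: a=5 ⇒ p=17539, q=1222
i=6: a=1 ⇒ p=20998, q=1463
i=7: a=2 ⇒ p=59535, q=4148
fundamental: x₁=59535, y₁=4148  (since 3544416225 − 206·17205904 = 1)
(59535+4148√206)^2 = 7088832449 + 493902360√206
(59535+4148√206)^3 = 844067279642895 + 58808954001052√206
(59535+4148√206)^4 = 100503090979990675201 + 7002382152411359280√206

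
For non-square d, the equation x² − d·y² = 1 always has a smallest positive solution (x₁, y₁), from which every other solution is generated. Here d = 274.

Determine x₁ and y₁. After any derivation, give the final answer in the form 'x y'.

[16; 1,1,4,4,1,1,32] for √274; ℓ=7 ⇒ convergent index 13
a_0=16:  p_0=16·1+0=16,  q_0=16·0+1=1
…
a_2=1:  p_2=1·17+16=33,  q_2=1·1+1=2
a_3=4:  p_3=4·33+17=149,  q_3=4·2+1=9
a_4=4:  p_4=4·149+33=629,  q_4=4·9+2=38
…
a_7=32:  p_7=32·1407+778=45802,  q_7=32·85+47=2767
…
a_9=1:  p_9=1·47209+45802=93011,  q_9=1·2852+2767=5619
a_10=4:  p_10=4·93011+47209=419253,  q_10=4·5619+2852=25328
…
a_12=1:  p_12=1·1770023+419253=2189276,  q_12=1·106931+25328=132259
a_13=1:  p_13=1·2189276+1770023=3959299,  q_13=1·132259+106931=239190
(x₁, y₁) = (3959299, 239190);  3959299² − 274·239190² = 1 ✓

3959299 239190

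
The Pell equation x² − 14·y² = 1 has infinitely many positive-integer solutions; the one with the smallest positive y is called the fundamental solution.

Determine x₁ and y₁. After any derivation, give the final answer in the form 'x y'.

15 4

√14 = [3; 1,2,1,6, …], period ℓ=4 (even) → k=3
step 0: (3, 1)  from 3·(1,0) + (0,1)
step 1: (4, 1)  from 1·(3,1) + (1,0)
step 2: (11, 3)  from 2·(4,1) + (3,1)
step 3: (15, 4)  from 1·(11,3) + (4,1)
fundamental: x₁=15, y₁=4  (since 225 − 14·16 = 1)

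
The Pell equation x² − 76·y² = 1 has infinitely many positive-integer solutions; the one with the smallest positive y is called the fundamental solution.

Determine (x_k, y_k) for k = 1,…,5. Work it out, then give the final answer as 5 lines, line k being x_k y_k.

√76 = [8; 1,2,1,1,5,4,5,1,1,2,1,16, …], period ℓ=12 (even) → k=11
k=0  a_k=8  p_k/q_k = 8/1
…
k=2  a_k=2  p_k/q_k = 26/3
k=3  a_k=1  p_k/q_k = 35/4
k=4  a_k=1  p_k/q_k = 61/7
k=5  a_k=5  p_k/q_k = 340/39
…
k=7  a_k=5  p_k/q_k = 7445/854
…
k=9  a_k=1  p_k/q_k = 16311/1871
k=10  a_k=2  p_k/q_k = 41488/4759
k=11  a_k=1  p_k/q_k = 57799/6630
fundamental: x₁=57799, y₁=6630  (since 3340724401 − 76·43956900 = 1)
k=2:  x_2 = 57799·57799+76·6630·6630 = 6681448801,  y_2 = 57799·6630+6630·57799 = 766414740
k=3:  x_3 = 57799·6681448801+76·6630·766414740 = 772362118440199,  y_3 = 57799·766414740+6630·6681448801 = 88596011107890
k=4:  x_4 = 57799·772362118440199+76·6630·88596011107890 = 89283516160768675201,  y_4 = 57799·88596011107890+6630·772362118440199 = 10241521691283453480
k=5:  x_5 = 57799·89283516160768675201+76·6630·10241521691283453480 = 10320995900380175197444999,  y_5 = 57799·10241521691283453480+6630·89283516160768675201 = 1183899424380388644273150

57799 6630
6681448801 766414740
772362118440199 88596011107890
89283516160768675201 10241521691283453480
10320995900380175197444999 1183899424380388644273150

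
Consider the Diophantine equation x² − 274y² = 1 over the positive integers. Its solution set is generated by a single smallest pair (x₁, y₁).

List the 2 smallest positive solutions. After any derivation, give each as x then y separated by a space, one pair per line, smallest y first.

3959299 239190
31352097142801 1894049455620

[16; 1,1,4,4,1,1,32] for √274; ℓ=7 ⇒ convergent index 13
i=0: a=16 ⇒ p=16, q=1
…
i=3: a=4 ⇒ p=149, q=9
…
i=7: a=32 ⇒ p=45802, q=2767
…
i=10: a=4 ⇒ p=419253, q=25328
i=11: a=4 ⇒ p=1770023, q=106931
i=12: a=1 ⇒ p=2189276, q=132259
i=13: a=1 ⇒ p=3959299, q=239190
→ (3959299, 239190).  Check: 3959299²=15676048571401, 274·239190²=15676048571400, difference 1.
k=2:  x_2 = 3959299·3959299+274·239190·239190 = 31352097142801,  y_2 = 3959299·239190+239190·3959299 = 1894049455620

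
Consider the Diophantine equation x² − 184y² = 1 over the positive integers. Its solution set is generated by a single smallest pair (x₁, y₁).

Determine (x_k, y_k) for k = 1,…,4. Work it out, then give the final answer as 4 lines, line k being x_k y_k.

√184 = [13; 1,1,3,2,1,2,1,2,3,1,1,26, …], period ℓ=12 (even) → k=11
step 0: (13, 1)  from 13·(1,0) + (0,1)
…
step 3: (95, 7)  from 3·(27,2) + (14,1)
step 4: (217, 16)  from 2·(95,7) + (27,2)
…
step 7: (1153, 85)  from 1·(841,62) + (312,23)
step 8: (3147, 232)  from 2·(1153,85) + (841,62)
step 9: (10594, 781)  from 3·(3147,232) + (1153,85)
step 10: (13741, 1013)  from 1·(10594,781) + (3147,232)
step 11: (24335, 1794)  from 1·(13741,1013) + (10594,781)
→ (24335, 1794).  Check: 24335²=592192225, 184·1794²=592192224, difference 1.
(x_2, y_2) = (24335·24335 + 184·1794·1794, 24335·1794 + 1794·24335) = (1184384449, 87313980)
(x_3, y_3) = (24335·1184384449 + 184·1794·87313980, 24335·87313980 + 1794·1184384449) = (57643991108495, 4249571404806)
(x_4, y_4) = (24335·57643991108495 + 184·1794·4249571404806, 24335·4249571404806 + 1794·57643991108495) = (2805533046066067201, 206826640184594040)

24335 1794
1184384449 87313980
57643991108495 4249571404806
2805533046066067201 206826640184594040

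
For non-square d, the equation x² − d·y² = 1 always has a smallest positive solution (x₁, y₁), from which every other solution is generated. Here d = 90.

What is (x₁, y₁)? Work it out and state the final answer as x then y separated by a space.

19 2

[9; 2,18] for √90; ℓ=2 ⇒ convergent index 1
k=0  a_k=9  p_k/q_k = 9/1
k=1  a_k=2  p_k/q_k = 19/2
(x₁, y₁) = (19, 2);  19² − 90·2² = 1 ✓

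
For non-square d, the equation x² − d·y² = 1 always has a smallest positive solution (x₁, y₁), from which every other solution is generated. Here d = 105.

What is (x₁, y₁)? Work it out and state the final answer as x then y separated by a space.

√105 = [10; 4,20, …], period ℓ=2 (even) → k=1
i=0: a=10 ⇒ p=10, q=1
i=1: a=4 ⇒ p=41, q=4
→ (41, 4).  Check: 41²=1681, 105·4²=1680, difference 1.

41 4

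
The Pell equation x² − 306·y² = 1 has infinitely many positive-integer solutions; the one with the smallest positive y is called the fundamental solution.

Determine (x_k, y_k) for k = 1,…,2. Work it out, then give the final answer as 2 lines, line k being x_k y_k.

35 2
2449 140

[17; 2,34] for √306; ℓ=2 ⇒ convergent index 1
k=0  a_k=17  p_k/q_k = 17/1
k=1  a_k=2  p_k/q_k = 35/2
(x₁, y₁) = (35, 2);  35² − 306·2² = 1 ✓
(x_2, y_2) = (35·35 + 306·2·2, 35·2 + 2·35) = (2449, 140)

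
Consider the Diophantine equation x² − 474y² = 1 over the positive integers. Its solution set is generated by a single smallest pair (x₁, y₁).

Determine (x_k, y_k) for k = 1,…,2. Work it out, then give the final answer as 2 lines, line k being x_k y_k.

193549 8890
74922430801 3441301220

√474 = [21; 1,3,2,1,1,…,3,1,42, …], period ℓ=14 (even) → k=13
i=0: a=21 ⇒ p=21, q=1
i=1: a=1 ⇒ p=22, q=1
…
i=3: a=2 ⇒ p=196, q=9
i=4: a=1 ⇒ p=283, q=13
…
i=7: a=6 ⇒ p=5051, q=232
…
i=9: a=1 ⇒ p=10864, q=499
i=10: a=1 ⇒ p=16677, q=766
i=11: a=2 ⇒ p=44218, q=2031
i=12: a=3 ⇒ p=149331, q=6859
i=13: a=1 ⇒ p=193549, q=8890
→ (193549, 8890).  Check: 193549²=37461215401, 474·8890²=37461215400, difference 1.
n=2: (193549,8890)∘(193549,8890) = (193549·193549+474·8890·8890, 193549·8890+8890·193549) = (74922430801,3441301220)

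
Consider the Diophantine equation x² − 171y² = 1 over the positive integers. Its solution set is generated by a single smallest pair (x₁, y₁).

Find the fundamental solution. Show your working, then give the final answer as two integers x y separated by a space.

170 13

√171 = [13; 13,26, …], period ℓ=2 (even) → k=1
a_0=13:  p_0=13·1+0=13,  q_0=13·0+1=1
a_1=13:  p_1=13·13+1=170,  q_1=13·1+0=13
→ (170, 13).  Check: 170²=28900, 171·13²=28899, difference 1.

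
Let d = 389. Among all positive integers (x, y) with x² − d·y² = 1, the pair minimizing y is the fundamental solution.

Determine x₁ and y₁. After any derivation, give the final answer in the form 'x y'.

√389 → a₀=19, period (1,2,1,1,1,1,2,1,38); ℓ=9 odd so k=17
step 0: (19, 1)  from 19·(1,0) + (0,1)
…
step 6: (355, 18)  from 1·(217,11) + (138,7)
…
step 10: (50925, 2582)  from 1·(49643,2517) + (1282,65)
…
step 12: (202418, 10263)  from 1·(151493,7681) + (50925,2582)
…
step 15: (910240, 46151)  from 1·(556329,28207) + (353911,17944)
step 16: (2376809, 120509)  from 2·(910240,46151) + (556329,28207)
step 17: (3287049, 166660)  from 1·(2376809,120509) + (910240,46151)
(x₁, y₁) = (3287049, 166660);  3287049² − 389·166660² = 1 ✓

3287049 166660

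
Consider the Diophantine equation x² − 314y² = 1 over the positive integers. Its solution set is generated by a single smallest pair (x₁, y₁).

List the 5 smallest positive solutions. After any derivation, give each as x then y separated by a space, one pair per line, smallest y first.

√314 = [17; 1,2,1,1,2,1,34, …], period ℓ=7 (odd) → k=13
k=0  a_k=17  p_k/q_k = 17/1
…
k=3  a_k=1  p_k/q_k = 71/4
k=4  a_k=1  p_k/q_k = 124/7
…
k=7  a_k=34  p_k/q_k = 15381/868
…
k=12  a_k=2  p_k/q_k = 282617/15949
k=13  a_k=1  p_k/q_k = 392499/22150
→ (392499, 22150).  Check: 392499²=154055465001, 314·22150²=154055465000, difference 1.
(392499+22150√314)^2 = 308110930001 + 17387705700√314
(392499+22150√314)^3 = 241866463828532499 + 13649314199066450√314
(392499+22150√314)^4 = 189864690372162243720001 + 10714684347621377411400√314
(392499+22150√314)^5 = 149043402212524750531884812499 + 8411005783500436710995110750√314

392499 22150
308110930001 17387705700
241866463828532499 13649314199066450
189864690372162243720001 10714684347621377411400
149043402212524750531884812499 8411005783500436710995110750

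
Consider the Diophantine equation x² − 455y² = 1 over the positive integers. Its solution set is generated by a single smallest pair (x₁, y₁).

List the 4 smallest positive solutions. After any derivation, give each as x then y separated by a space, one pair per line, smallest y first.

64 3
8191 384
1048384 49149
134184961 6290688

√455 = [21; 3,42, …], period ℓ=2 (even) → k=1
i=0: a=21 ⇒ p=21, q=1
i=1: a=3 ⇒ p=64, q=3
fundamental: x₁=64, y₁=3  (since 4096 − 455·9 = 1)
n=2: (64,3)∘(64,3) = (64·64+455·3·3, 64·3+3·64) = (8191,384)
n=3: (8191,384)∘(64,3) = (64·8191+455·3·384, 64·384+3·8191) = (1048384,49149)
n=4: (1048384,49149)∘(64,3) = (64·1048384+455·3·49149, 64·49149+3·1048384) = (134184961,6290688)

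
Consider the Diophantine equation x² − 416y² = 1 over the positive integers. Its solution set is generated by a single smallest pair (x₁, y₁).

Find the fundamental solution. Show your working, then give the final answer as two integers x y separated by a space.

√416 = [20; 2,1,1,9,1,1,2,40, …], period ℓ=8 (even) → k=7
k=0  a_k=20  p_k/q_k = 20/1
k=1  a_k=2  p_k/q_k = 41/2
k=2  a_k=1  p_k/q_k = 61/3
k=3  a_k=1  p_k/q_k = 102/5
k=4  a_k=9  p_k/q_k = 979/48
…
k=6  a_k=1  p_k/q_k = 2060/101
k=7  a_k=2  p_k/q_k = 5201/255
→ (5201, 255).  Check: 5201²=27050401, 416·255²=27050400, difference 1.

5201 255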